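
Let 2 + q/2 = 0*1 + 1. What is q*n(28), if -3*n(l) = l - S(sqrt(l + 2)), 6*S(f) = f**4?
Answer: -244/3 ≈ -81.333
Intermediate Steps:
S(f) = f**4/6
q = -2 (q = -4 + 2*(0*1 + 1) = -4 + 2*(0 + 1) = -4 + 2*1 = -4 + 2 = -2)
n(l) = -l/3 + (2 + l)**2/18 (n(l) = -(l - (sqrt(l + 2))**4/6)/3 = -(l - (sqrt(2 + l))**4/6)/3 = -(l - (2 + l)**2/6)/3 = -l/3 + (2 + l)**2/18)
q*n(28) = -2*(-1/3*28 + (2 + 28)**2/18) = -2*(-28/3 + (1/18)*30**2) = -2*(-28/3 + (1/18)*900) = -2*(-28/3 + 50) = -2*122/3 = -244/3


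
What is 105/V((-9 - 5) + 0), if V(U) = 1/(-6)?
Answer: -630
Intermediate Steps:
V(U) = -⅙
105/V((-9 - 5) + 0) = 105/(-⅙) = 105*(-6) = -630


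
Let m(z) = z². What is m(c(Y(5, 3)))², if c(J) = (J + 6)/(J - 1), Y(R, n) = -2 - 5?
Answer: 1/4096 ≈ 0.00024414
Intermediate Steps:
Y(R, n) = -7
c(J) = (6 + J)/(-1 + J)
m(c(Y(5, 3)))² = (((6 - 7)/(-1 - 7))²)² = ((-1/(-8))²)² = ((-⅛*(-1))²)² = ((⅛)²)² = (1/64)² = 1/4096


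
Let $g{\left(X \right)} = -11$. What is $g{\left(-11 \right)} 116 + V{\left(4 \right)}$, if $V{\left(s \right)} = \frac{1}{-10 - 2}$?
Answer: $- \frac{15313}{12} \approx -1276.1$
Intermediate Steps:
$V{\left(s \right)} = - \frac{1}{12}$ ($V{\left(s \right)} = \frac{1}{-12} = - \frac{1}{12}$)
$g{\left(-11 \right)} 116 + V{\left(4 \right)} = \left(-11\right) 116 - \frac{1}{12} = -1276 - \frac{1}{12} = - \frac{15313}{12}$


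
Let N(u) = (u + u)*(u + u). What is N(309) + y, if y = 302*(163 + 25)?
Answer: 438700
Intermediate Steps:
y = 56776 (y = 302*188 = 56776)
N(u) = 4*u² (N(u) = (2*u)*(2*u) = 4*u²)
N(309) + y = 4*309² + 56776 = 4*95481 + 56776 = 381924 + 56776 = 438700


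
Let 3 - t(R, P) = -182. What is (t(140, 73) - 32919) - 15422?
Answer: -48156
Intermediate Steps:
t(R, P) = 185 (t(R, P) = 3 - 1*(-182) = 3 + 182 = 185)
(t(140, 73) - 32919) - 15422 = (185 - 32919) - 15422 = -32734 - 15422 = -48156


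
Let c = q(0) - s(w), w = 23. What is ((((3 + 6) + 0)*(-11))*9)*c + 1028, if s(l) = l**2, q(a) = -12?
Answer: 483059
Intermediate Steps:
c = -541 (c = -12 - 1*23**2 = -12 - 1*529 = -12 - 529 = -541)
((((3 + 6) + 0)*(-11))*9)*c + 1028 = ((((3 + 6) + 0)*(-11))*9)*(-541) + 1028 = (((9 + 0)*(-11))*9)*(-541) + 1028 = ((9*(-11))*9)*(-541) + 1028 = -99*9*(-541) + 1028 = -891*(-541) + 1028 = 482031 + 1028 = 483059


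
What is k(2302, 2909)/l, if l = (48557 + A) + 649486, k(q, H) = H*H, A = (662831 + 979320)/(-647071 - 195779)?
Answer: 7132433540850/588343900399 ≈ 12.123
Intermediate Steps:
A = -1642151/842850 (A = 1642151/(-842850) = 1642151*(-1/842850) = -1642151/842850 ≈ -1.9483)
k(q, H) = H**2
l = 588343900399/842850 (l = (48557 - 1642151/842850) + 649486 = 40924625299/842850 + 649486 = 588343900399/842850 ≈ 6.9804e+5)
k(2302, 2909)/l = 2909**2/(588343900399/842850) = 8462281*(842850/588343900399) = 7132433540850/588343900399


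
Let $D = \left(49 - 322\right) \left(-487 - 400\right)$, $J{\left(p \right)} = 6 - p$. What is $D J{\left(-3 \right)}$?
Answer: $2179359$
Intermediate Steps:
$D = 242151$ ($D = \left(-273\right) \left(-887\right) = 242151$)
$D J{\left(-3 \right)} = 242151 \left(6 - -3\right) = 242151 \left(6 + 3\right) = 242151 \cdot 9 = 2179359$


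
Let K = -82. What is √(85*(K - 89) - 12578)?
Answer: I*√27113 ≈ 164.66*I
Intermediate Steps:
√(85*(K - 89) - 12578) = √(85*(-82 - 89) - 12578) = √(85*(-171) - 12578) = √(-14535 - 12578) = √(-27113) = I*√27113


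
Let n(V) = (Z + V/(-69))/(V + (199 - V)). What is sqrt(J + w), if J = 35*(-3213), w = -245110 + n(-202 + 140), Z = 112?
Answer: 5*I*sqrt(2696613088659)/13731 ≈ 597.97*I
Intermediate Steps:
n(V) = 112/199 - V/13731 (n(V) = (112 + V/(-69))/(V + (199 - V)) = (112 + V*(-1/69))/199 = (112 - V/69)*(1/199) = 112/199 - V/13731)
w = -3365597620/13731 (w = -245110 + (112/199 - (-202 + 140)/13731) = -245110 + (112/199 - 1/13731*(-62)) = -245110 + (112/199 + 62/13731) = -245110 + 7790/13731 = -3365597620/13731 ≈ -2.4511e+5)
J = -112455
sqrt(J + w) = sqrt(-112455 - 3365597620/13731) = sqrt(-4909717225/13731) = 5*I*sqrt(2696613088659)/13731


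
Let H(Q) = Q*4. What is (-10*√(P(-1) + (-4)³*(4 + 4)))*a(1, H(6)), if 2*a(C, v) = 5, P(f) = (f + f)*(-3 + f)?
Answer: -150*I*√14 ≈ -561.25*I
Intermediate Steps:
P(f) = 2*f*(-3 + f) (P(f) = (2*f)*(-3 + f) = 2*f*(-3 + f))
H(Q) = 4*Q
a(C, v) = 5/2 (a(C, v) = (½)*5 = 5/2)
(-10*√(P(-1) + (-4)³*(4 + 4)))*a(1, H(6)) = -10*√(2*(-1)*(-3 - 1) + (-4)³*(4 + 4))*(5/2) = -10*√(2*(-1)*(-4) - 64*8)*(5/2) = -10*√(8 - 512)*(5/2) = -60*I*√14*(5/2) = -150*I*√14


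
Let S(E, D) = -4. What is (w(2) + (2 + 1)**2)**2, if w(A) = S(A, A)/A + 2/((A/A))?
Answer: 81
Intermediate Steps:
w(A) = 2 - 4/A (w(A) = -4/A + 2/((A/A)) = -4/A + 2/1 = -4/A + 2*1 = -4/A + 2 = 2 - 4/A)
(w(2) + (2 + 1)**2)**2 = ((2 - 4/2) + (2 + 1)**2)**2 = ((2 - 4*1/2) + 3**2)**2 = ((2 - 2) + 9)**2 = (0 + 9)**2 = 9**2 = 81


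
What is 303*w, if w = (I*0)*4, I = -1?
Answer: 0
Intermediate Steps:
w = 0 (w = -1*0*4 = 0*4 = 0)
303*w = 303*0 = 0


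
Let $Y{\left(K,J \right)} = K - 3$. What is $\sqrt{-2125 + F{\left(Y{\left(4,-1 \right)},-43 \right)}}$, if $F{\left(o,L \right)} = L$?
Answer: $2 i \sqrt{542} \approx 46.562 i$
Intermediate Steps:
$Y{\left(K,J \right)} = -3 + K$
$\sqrt{-2125 + F{\left(Y{\left(4,-1 \right)},-43 \right)}} = \sqrt{-2125 - 43} = \sqrt{-2168} = 2 i \sqrt{542}$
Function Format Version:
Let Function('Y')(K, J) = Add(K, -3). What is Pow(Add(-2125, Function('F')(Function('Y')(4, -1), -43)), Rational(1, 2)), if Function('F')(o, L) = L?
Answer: Mul(2, I, Pow(542, Rational(1, 2))) ≈ Mul(46.562, I)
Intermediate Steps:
Function('Y')(K, J) = Add(-3, K)
Pow(Add(-2125, Function('F')(Function('Y')(4, -1), -43)), Rational(1, 2)) = Pow(Add(-2125, -43), Rational(1, 2)) = Pow(-2168, Rational(1, 2)) = Mul(2, I, Pow(542, Rational(1, 2)))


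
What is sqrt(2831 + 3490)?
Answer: 7*sqrt(129) ≈ 79.505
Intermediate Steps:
sqrt(2831 + 3490) = sqrt(6321) = 7*sqrt(129)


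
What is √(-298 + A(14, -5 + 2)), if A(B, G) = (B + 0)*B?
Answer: I*√102 ≈ 10.1*I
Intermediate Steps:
A(B, G) = B² (A(B, G) = B*B = B²)
√(-298 + A(14, -5 + 2)) = √(-298 + 14²) = √(-298 + 196) = √(-102) = I*√102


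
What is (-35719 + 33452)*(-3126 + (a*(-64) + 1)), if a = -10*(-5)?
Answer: 14338775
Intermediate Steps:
a = 50
(-35719 + 33452)*(-3126 + (a*(-64) + 1)) = (-35719 + 33452)*(-3126 + (50*(-64) + 1)) = -2267*(-3126 + (-3200 + 1)) = -2267*(-3126 - 3199) = -2267*(-6325) = 14338775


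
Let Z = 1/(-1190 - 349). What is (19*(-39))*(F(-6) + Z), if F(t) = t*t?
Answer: -720239/27 ≈ -26676.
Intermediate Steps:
Z = -1/1539 (Z = 1/(-1539) = -1/1539 ≈ -0.00064977)
F(t) = t²
(19*(-39))*(F(-6) + Z) = (19*(-39))*((-6)² - 1/1539) = -741*(36 - 1/1539) = -741*55403/1539 = -720239/27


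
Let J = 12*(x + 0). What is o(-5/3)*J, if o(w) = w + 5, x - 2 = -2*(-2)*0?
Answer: 80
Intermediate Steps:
x = 2 (x = 2 - 2*(-2)*0 = 2 + 4*0 = 2 + 0 = 2)
o(w) = 5 + w
J = 24 (J = 12*(2 + 0) = 12*2 = 24)
o(-5/3)*J = (5 - 5/3)*24 = (10/3)*24 = 80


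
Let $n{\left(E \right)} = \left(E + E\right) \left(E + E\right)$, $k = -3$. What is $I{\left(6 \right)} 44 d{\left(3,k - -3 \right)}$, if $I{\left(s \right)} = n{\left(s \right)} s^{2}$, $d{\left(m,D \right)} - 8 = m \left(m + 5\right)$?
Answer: $7299072$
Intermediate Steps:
$n{\left(E \right)} = 4 E^{2}$ ($n{\left(E \right)} = 2 E 2 E = 4 E^{2}$)
$d{\left(m,D \right)} = 8 + m \left(5 + m\right)$ ($d{\left(m,D \right)} = 8 + m \left(m + 5\right) = 8 + m \left(5 + m\right)$)
$I{\left(s \right)} = 4 s^{4}$ ($I{\left(s \right)} = 4 s^{2} s^{2} = 4 s^{4}$)
$I{\left(6 \right)} 44 d{\left(3,k - -3 \right)} = 4 \cdot 6^{4} \cdot 44 \left(8 + 3^{2} + 5 \cdot 3\right) = 4 \cdot 1296 \cdot 44 \left(8 + 9 + 15\right) = 5184 \cdot 44 \cdot 32 = 228096 \cdot 32 = 7299072$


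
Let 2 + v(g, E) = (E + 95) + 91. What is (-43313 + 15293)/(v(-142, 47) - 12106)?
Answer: 5604/2375 ≈ 2.3596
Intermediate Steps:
v(g, E) = 184 + E (v(g, E) = -2 + ((E + 95) + 91) = -2 + ((95 + E) + 91) = -2 + (186 + E) = 184 + E)
(-43313 + 15293)/(v(-142, 47) - 12106) = (-43313 + 15293)/((184 + 47) - 12106) = -28020/(231 - 12106) = -28020/(-11875) = -28020*(-1/11875) = 5604/2375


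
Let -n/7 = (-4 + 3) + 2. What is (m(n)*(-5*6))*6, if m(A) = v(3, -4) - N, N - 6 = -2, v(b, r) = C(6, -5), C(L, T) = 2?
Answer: 360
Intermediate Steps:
v(b, r) = 2
N = 4 (N = 6 - 2 = 4)
n = -7 (n = -7*((-4 + 3) + 2) = -7*(-1 + 2) = -7*1 = -7)
m(A) = -2 (m(A) = 2 - 1*4 = 2 - 4 = -2)
(m(n)*(-5*6))*6 = -(-10)*6*6 = -2*(-30)*6 = 60*6 = 360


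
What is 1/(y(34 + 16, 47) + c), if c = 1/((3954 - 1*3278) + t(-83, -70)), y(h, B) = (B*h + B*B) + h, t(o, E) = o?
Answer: 593/2733138 ≈ 0.00021697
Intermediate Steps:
y(h, B) = h + B**2 + B*h (y(h, B) = (B*h + B**2) + h = (B**2 + B*h) + h = h + B**2 + B*h)
c = 1/593 (c = 1/((3954 - 1*3278) - 83) = 1/((3954 - 3278) - 83) = 1/(676 - 83) = 1/593 ≈ 0.0016863)
1/(y(34 + 16, 47) + c) = 1/(((34 + 16) + 47**2 + 47*(34 + 16)) + 1/593) = 1/((50 + 2209 + 47*50) + 1/593) = 1/((50 + 2209 + 2350) + 1/593) = 1/(4609 + 1/593) = 1/(2733138/593) = 593/2733138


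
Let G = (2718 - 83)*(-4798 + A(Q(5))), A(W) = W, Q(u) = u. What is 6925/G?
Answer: -1385/2525911 ≈ -0.00054832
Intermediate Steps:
G = -12629555 (G = (2718 - 83)*(-4798 + 5) = 2635*(-4793) = -12629555)
6925/G = 6925/(-12629555) = 6925*(-1/12629555) = -1385/2525911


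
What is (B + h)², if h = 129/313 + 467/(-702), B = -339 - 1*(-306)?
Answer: 53385979778041/48279515076 ≈ 1105.8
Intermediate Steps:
B = -33 (B = -339 + 306 = -33)
h = -55613/219726 (h = 129*(1/313) + 467*(-1/702) = 129/313 - 467/702 = -55613/219726 ≈ -0.25310)
(B + h)² = (-33 - 55613/219726)² = (-7306571/219726)² = 53385979778041/48279515076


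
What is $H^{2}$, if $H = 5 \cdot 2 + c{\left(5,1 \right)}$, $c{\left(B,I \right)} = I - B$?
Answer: $36$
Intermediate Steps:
$H = 6$ ($H = 5 \cdot 2 + \left(1 - 5\right) = 10 + \left(1 - 5\right) = 10 - 4 = 6$)
$H^{2} = 6^{2} = 36$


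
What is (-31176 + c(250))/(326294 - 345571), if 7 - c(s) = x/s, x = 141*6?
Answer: 3896548/2409625 ≈ 1.6171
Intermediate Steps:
x = 846
c(s) = 7 - 846/s
(-31176 + c(250))/(326294 - 345571) = (-31176 + (7 - 846/250))/(326294 - 345571) = (-31176 + (7 - 846*1/250))/(-19277) = (-31176 + (7 - 423/125))*(-1/19277) = (-31176 + 452/125)*(-1/19277) = -3896548/125*(-1/19277) = 3896548/2409625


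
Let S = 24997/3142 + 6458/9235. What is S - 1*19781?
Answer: -573721676639/29016370 ≈ -19772.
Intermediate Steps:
S = 251138331/29016370 (S = 24997*(1/3142) + 6458*(1/9235) = 24997/3142 + 6458/9235 = 251138331/29016370 ≈ 8.6551)
S - 1*19781 = 251138331/29016370 - 1*19781 = 251138331/29016370 - 19781 = -573721676639/29016370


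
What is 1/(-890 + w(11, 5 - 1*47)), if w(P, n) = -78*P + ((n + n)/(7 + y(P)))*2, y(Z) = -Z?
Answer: -1/1706 ≈ -0.00058617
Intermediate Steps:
w(P, n) = -78*P + 4*n/(7 - P) (w(P, n) = -78*P + ((n + n)/(7 - P))*2 = -78*P + ((2*n)/(7 - P))*2 = -78*P + (2*n/(7 - P))*2 = -78*P + 4*n/(7 - P))
1/(-890 + w(11, 5 - 1*47)) = 1/(-890 + 2*(-39*11² - 2*(5 - 1*47) + 273*11)/(-7 + 11)) = 1/(-890 + 2*(-39*121 - 2*(5 - 47) + 3003)/4) = 1/(-890 + 2*(¼)*(-4719 - 2*(-42) + 3003)) = 1/(-890 + 2*(¼)*(-4719 + 84 + 3003)) = 1/(-890 + 2*(¼)*(-1632)) = 1/(-890 - 816) = 1/(-1706) = -1/1706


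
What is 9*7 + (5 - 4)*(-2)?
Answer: 61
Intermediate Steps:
9*7 + (5 - 4)*(-2) = 63 + 1*(-2) = 63 - 2 = 61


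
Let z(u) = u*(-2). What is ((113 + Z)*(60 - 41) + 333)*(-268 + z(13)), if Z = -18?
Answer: -628572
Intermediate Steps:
z(u) = -2*u
((113 + Z)*(60 - 41) + 333)*(-268 + z(13)) = ((113 - 18)*(60 - 41) + 333)*(-268 - 2*13) = (95*19 + 333)*(-268 - 26) = (1805 + 333)*(-294) = 2138*(-294) = -628572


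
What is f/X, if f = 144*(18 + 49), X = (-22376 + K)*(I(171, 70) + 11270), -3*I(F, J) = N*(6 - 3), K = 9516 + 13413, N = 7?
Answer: 9648/6228439 ≈ 0.0015490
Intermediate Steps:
K = 22929
I(F, J) = -7 (I(F, J) = -7*(6 - 3)/3 = -7*3/3 = -1/3*21 = -7)
X = 6228439 (X = (-22376 + 22929)*(-7 + 11270) = 553*11263 = 6228439)
f = 9648 (f = 144*67 = 9648)
f/X = 9648/6228439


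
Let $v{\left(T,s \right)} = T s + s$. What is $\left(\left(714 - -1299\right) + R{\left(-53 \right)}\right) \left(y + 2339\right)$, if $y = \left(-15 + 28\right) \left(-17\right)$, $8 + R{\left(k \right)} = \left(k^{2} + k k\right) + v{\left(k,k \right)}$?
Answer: $21982722$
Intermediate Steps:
$v{\left(T,s \right)} = s + T s$
$R{\left(k \right)} = -8 + 2 k^{2} + k \left(1 + k\right)$ ($R{\left(k \right)} = -8 + \left(\left(k^{2} + k k\right) + k \left(1 + k\right)\right) = -8 + \left(\left(k^{2} + k^{2}\right) + k \left(1 + k\right)\right) = -8 + \left(2 k^{2} + k \left(1 + k\right)\right) = -8 + 2 k^{2} + k \left(1 + k\right)$)
$y = -221$ ($y = 13 \left(-17\right) = -221$)
$\left(\left(714 - -1299\right) + R{\left(-53 \right)}\right) \left(y + 2339\right) = \left(\left(714 - -1299\right) - \left(61 - 8427\right)\right) \left(-221 + 2339\right) = \left(\left(714 + 1299\right) - -8366\right) 2118 = \left(2013 - -8366\right) 2118 = \left(2013 + 8366\right) 2118 = 10379 \cdot 2118 = 21982722$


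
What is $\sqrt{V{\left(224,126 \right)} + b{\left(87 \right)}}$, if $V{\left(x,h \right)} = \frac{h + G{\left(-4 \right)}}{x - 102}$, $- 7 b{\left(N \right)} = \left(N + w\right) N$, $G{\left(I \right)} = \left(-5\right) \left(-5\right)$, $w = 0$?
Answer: $\frac{i \sqrt{787696294}}{854} \approx 32.864 i$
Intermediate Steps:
$G{\left(I \right)} = 25$
$b{\left(N \right)} = - \frac{N^{2}}{7}$ ($b{\left(N \right)} = - \frac{\left(N + 0\right) N}{7} = - \frac{N N}{7} = - \frac{N^{2}}{7}$)
$V{\left(x,h \right)} = \frac{25 + h}{-102 + x}$ ($V{\left(x,h \right)} = \frac{h + 25}{x - 102} = \frac{25 + h}{-102 + x}$)
$\sqrt{V{\left(224,126 \right)} + b{\left(87 \right)}} = \sqrt{\frac{25 + 126}{-102 + 224} - \frac{87^{2}}{7}} = \sqrt{\frac{1}{122} \cdot 151 - \frac{7569}{7}} = \sqrt{\frac{151}{122} - \frac{7569}{7}} = \sqrt{- \frac{922361}{854}} = \frac{i \sqrt{787696294}}{854}$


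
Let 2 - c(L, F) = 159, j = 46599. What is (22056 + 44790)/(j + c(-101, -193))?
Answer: 33423/23221 ≈ 1.4393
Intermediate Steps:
c(L, F) = -157 (c(L, F) = 2 - 1*159 = 2 - 159 = -157)
(22056 + 44790)/(j + c(-101, -193)) = (22056 + 44790)/(46599 - 157) = 66846/46442 = 66846*(1/46442) = 33423/23221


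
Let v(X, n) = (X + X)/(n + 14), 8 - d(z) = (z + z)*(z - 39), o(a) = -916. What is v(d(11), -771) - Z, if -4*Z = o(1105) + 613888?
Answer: 116003703/757 ≈ 1.5324e+5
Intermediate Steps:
d(z) = 8 - 2*z*(-39 + z) (d(z) = 8 - (z + z)*(z - 39) = 8 - 2*z*(-39 + z))
Z = -153243 (Z = -(-916 + 613888)/4 = -¼*612972 = -153243)
v(X, n) = 2*X/(14 + n) (v(X, n) = (2*X)/(14 + n) = 2*X/(14 + n))
v(d(11), -771) - Z = 2*(8 - 2*11² + 78*11)/(14 - 771) - 1*(-153243) = 2*(8 - 2*121 + 858)/(-757) + 153243 = 2*(8 - 242 + 858)*(-1/757) + 153243 = 2*624*(-1/757) + 153243 = -1248/757 + 153243 = 116003703/757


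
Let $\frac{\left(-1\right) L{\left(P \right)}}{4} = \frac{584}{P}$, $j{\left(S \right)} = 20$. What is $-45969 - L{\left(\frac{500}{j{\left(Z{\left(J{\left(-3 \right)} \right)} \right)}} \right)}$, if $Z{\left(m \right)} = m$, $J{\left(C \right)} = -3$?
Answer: $- \frac{1146889}{25} \approx -45876.0$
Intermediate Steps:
$L{\left(P \right)} = - \frac{2336}{P}$ ($L{\left(P \right)} = - 4 \frac{584}{P} = - \frac{2336}{P}$)
$-45969 - L{\left(\frac{500}{j{\left(Z{\left(J{\left(-3 \right)} \right)} \right)}} \right)} = -45969 - - \frac{2336}{500 \cdot \frac{1}{20}} = -45969 - - \frac{2336}{25} = -45969 + \frac{2336}{25} = - \frac{1146889}{25}$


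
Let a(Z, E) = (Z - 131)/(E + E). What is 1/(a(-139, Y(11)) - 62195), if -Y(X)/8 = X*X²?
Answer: -10648/662252225 ≈ -1.6078e-5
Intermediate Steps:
Y(X) = -8*X³ (Y(X) = -8*X*X² = -8*X³)
a(Z, E) = (-131 + Z)/(2*E) (a(Z, E) = (-131 + Z)/((2*E)) = (-131 + Z)*(1/(2*E)) = (-131 + Z)/(2*E))
1/(a(-139, Y(11)) - 62195) = 1/((-131 - 139)/(2*((-8*11³))) - 62195) = 1/((½)*(-270)/(-8*1331) - 62195) = 1/((½)*(-270)/(-10648) - 62195) = 1/((½)*(-1/10648)*(-270) - 62195) = 1/(135/10648 - 62195) = 1/(-662252225/10648) = -10648/662252225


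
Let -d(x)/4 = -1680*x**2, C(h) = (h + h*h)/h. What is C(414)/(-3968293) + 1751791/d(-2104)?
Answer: -770554928291/16864226827284480 ≈ -4.5692e-5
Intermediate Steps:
C(h) = (h + h**2)/h
d(x) = 6720*x**2 (d(x) = -(-6720)*x**2 = 6720*x**2)
C(414)/(-3968293) + 1751791/d(-2104) = (1 + 414)/(-3968293) + 1751791/((6720*(-2104)**2)) = 415*(-1/3968293) + 1751791/((6720*4426816)) = -415/3968293 + 1751791/29748203520 = -770554928291/16864226827284480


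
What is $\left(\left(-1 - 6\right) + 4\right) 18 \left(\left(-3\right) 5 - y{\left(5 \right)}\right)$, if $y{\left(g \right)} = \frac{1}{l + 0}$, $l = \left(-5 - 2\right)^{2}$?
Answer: $\frac{39744}{49} \approx 811.1$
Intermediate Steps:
$l = 49$ ($l = \left(-7\right)^{2} = 49$)
$y{\left(g \right)} = \frac{1}{49}$ ($y{\left(g \right)} = \frac{1}{49 + 0} = \frac{1}{49}$)
$\left(\left(-1 - 6\right) + 4\right) 18 \left(\left(-3\right) 5 - y{\left(5 \right)}\right) = \left(\left(-1 - 6\right) + 4\right) 18 \left(\left(-3\right) 5 - \frac{1}{49}\right) = \left(-7 + 4\right) 18 \left(-15 - \frac{1}{49}\right) = \left(-3\right) 18 \left(- \frac{736}{49}\right) = \left(-54\right) \left(- \frac{736}{49}\right) = \frac{39744}{49}$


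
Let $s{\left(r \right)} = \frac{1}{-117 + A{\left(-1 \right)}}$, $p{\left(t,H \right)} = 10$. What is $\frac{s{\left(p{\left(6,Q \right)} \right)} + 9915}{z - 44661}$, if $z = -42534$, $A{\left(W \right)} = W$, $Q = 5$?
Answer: $- \frac{1169969}{10289010} \approx -0.11371$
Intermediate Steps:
$s{\left(r \right)} = - \frac{1}{118}$ ($s{\left(r \right)} = \frac{1}{-117 - 1} = \frac{1}{-118} = - \frac{1}{118}$)
$\frac{s{\left(p{\left(6,Q \right)} \right)} + 9915}{z - 44661} = \frac{- \frac{1}{118} + 9915}{-42534 - 44661} = \frac{1169969}{118 \left(-42534 - 44661\right)} = \frac{1169969}{118 \left(-87195\right)} = \frac{1169969}{118} \left(- \frac{1}{87195}\right) = - \frac{1169969}{10289010}$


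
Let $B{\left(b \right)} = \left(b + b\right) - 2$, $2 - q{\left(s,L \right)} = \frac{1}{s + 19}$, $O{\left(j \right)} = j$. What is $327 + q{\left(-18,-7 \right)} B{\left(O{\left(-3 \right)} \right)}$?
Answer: $319$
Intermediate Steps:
$q{\left(s,L \right)} = 2 - \frac{1}{19 + s}$ ($q{\left(s,L \right)} = 2 - \frac{1}{s + 19} = 2 - \frac{1}{19 + s}$)
$B{\left(b \right)} = -2 + 2 b$ ($B{\left(b \right)} = 2 b - 2 = -2 + 2 b$)
$327 + q{\left(-18,-7 \right)} B{\left(O{\left(-3 \right)} \right)} = 327 + \frac{37 + 2 \left(-18\right)}{19 - 18} \left(-2 + 2 \left(-3\right)\right) = 327 + \frac{37 - 36}{1} \left(-2 - 6\right) = 327 + 1 \cdot 1 \left(-8\right) = 327 + 1 \left(-8\right) = 327 - 8 = 319$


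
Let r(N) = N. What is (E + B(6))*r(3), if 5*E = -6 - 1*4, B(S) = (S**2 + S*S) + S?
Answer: 228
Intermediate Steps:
B(S) = S + 2*S**2 (B(S) = (S**2 + S**2) + S = 2*S**2 + S = S + 2*S**2)
E = -2 (E = (-6 - 1*4)/5 = (-6 - 4)/5 = (1/5)*(-10) = -2)
(E + B(6))*r(3) = (-2 + 6*(1 + 2*6))*3 = (-2 + 6*(1 + 12))*3 = (-2 + 6*13)*3 = (-2 + 78)*3 = 76*3 = 228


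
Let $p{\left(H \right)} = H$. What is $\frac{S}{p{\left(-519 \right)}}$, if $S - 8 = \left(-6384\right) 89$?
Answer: $\frac{568168}{519} \approx 1094.7$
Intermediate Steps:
$S = -568168$ ($S = 8 - 568176 = -568168$)
$\frac{S}{p{\left(-519 \right)}} = - \frac{568168}{-519} = \left(-568168\right) \left(- \frac{1}{519}\right) = \frac{568168}{519}$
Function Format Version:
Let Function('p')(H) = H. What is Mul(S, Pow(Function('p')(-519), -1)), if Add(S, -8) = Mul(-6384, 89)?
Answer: Rational(568168, 519) ≈ 1094.7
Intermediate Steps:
S = -568168 (S = Add(8, Mul(-6384, 89)) = Add(8, -568176) = -568168)
Mul(S, Pow(Function('p')(-519), -1)) = Mul(-568168, Pow(-519, -1)) = Mul(-568168, Rational(-1, 519)) = Rational(568168, 519)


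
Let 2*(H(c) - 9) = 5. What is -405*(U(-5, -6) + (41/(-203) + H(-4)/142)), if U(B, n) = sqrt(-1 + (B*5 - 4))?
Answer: 2824875/57652 - 405*I*sqrt(30) ≈ 48.999 - 2218.3*I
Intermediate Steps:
H(c) = 23/2 (H(c) = 9 + (1/2)*5 = 9 + 5/2 = 23/2)
U(B, n) = sqrt(-5 + 5*B) (U(B, n) = sqrt(-1 + (5*B - 4)) = sqrt(-1 + (-4 + 5*B)) = sqrt(-5 + 5*B))
-405*(U(-5, -6) + (41/(-203) + H(-4)/142)) = -405*(sqrt(-5 + 5*(-5)) + (41/(-203) + (23/2)/142)) = -405*(sqrt(-5 - 25) + (41*(-1/203) + (23/2)*(1/142))) = -405*(sqrt(-30) + (-41/203 + 23/284)) = -405*(I*sqrt(30) - 6975/57652) = -405*(-6975/57652 + I*sqrt(30)) = 2824875/57652 - 405*I*sqrt(30)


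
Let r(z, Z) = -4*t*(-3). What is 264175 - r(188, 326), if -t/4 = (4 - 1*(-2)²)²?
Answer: 264175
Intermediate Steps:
t = 0 (t = -4*(4 - 1*(-2)²)² = -4*(4 - 1*4)² = -4*(4 - 4)² = -4*0² = -4*0 = 0)
r(z, Z) = 0 (r(z, Z) = -4*0*(-3) = 0*(-3) = 0)
264175 - r(188, 326) = 264175 - 1*0 = 264175 + 0 = 264175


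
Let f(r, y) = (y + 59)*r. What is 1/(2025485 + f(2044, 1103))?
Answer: 1/4400613 ≈ 2.2724e-7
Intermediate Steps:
f(r, y) = r*(59 + y) (f(r, y) = (59 + y)*r = r*(59 + y))
1/(2025485 + f(2044, 1103)) = 1/(2025485 + 2044*(59 + 1103)) = 1/(2025485 + 2044*1162) = 1/(2025485 + 2375128) = 1/4400613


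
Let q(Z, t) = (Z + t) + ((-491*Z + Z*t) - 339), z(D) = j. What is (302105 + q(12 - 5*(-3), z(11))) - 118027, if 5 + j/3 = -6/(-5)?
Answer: 850949/5 ≈ 1.7019e+5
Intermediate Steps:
j = -57/5 (j = -15 + 3*(-6/(-5)) = -15 + 3*(-6*(-⅕)) = -15 + 3*(6/5) = -15 + 18/5 = -57/5 ≈ -11.400)
z(D) = -57/5
q(Z, t) = -339 + t - 490*Z + Z*t (q(Z, t) = (Z + t) + (-339 - 491*Z + Z*t) = -339 + t - 490*Z + Z*t)
(302105 + q(12 - 5*(-3), z(11))) - 118027 = (302105 + (-339 - 57/5 - 490*(12 - 5*(-3)) + (12 - 5*(-3))*(-57/5))) - 118027 = (302105 + (-339 - 57/5 - 490*(12 + 15) + (12 + 15)*(-57/5))) - 118027 = (302105 + (-339 - 57/5 - 490*27 + 27*(-57/5))) - 118027 = (302105 + (-339 - 57/5 - 13230 - 1539/5)) - 118027 = (302105 - 69441/5) - 118027 = 1441084/5 - 118027 = 850949/5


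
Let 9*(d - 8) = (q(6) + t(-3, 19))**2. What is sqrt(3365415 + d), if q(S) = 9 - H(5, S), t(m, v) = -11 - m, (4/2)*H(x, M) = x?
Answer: sqrt(13461693)/2 ≈ 1834.5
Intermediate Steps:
H(x, M) = x/2
q(S) = 13/2 (q(S) = 9 - 5/2 = 13/2)
d = 33/4 (d = 8 + (13/2 + (-11 - 1*(-3)))**2/9 = 8 + (13/2 + (-11 + 3))**2/9 = 8 + (13/2 - 8)**2/9 = 8 + (-3/2)**2/9 = 8 + (1/9)*(9/4) = 8 + 1/4 = 33/4 ≈ 8.2500)
sqrt(3365415 + d) = sqrt(3365415 + 33/4) = sqrt(13461693/4) = sqrt(13461693)/2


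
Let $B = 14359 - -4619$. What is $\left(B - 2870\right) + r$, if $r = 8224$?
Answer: $24332$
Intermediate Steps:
$B = 18978$ ($B = 14359 + 4619 = 18978$)
$\left(B - 2870\right) + r = \left(18978 - 2870\right) + 8224 = 16108 + 8224 = 24332$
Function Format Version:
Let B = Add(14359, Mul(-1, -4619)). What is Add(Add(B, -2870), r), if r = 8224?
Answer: 24332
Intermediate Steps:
B = 18978 (B = Add(14359, 4619) = 18978)
Add(Add(B, -2870), r) = Add(Add(18978, -2870), 8224) = Add(16108, 8224) = 24332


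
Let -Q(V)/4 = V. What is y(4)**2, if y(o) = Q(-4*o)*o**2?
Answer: 1048576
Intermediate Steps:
Q(V) = -4*V
y(o) = 16*o**3 (y(o) = (-(-16)*o)*o**2 = (16*o)*o**2 = 16*o**3)
y(4)**2 = (16*4**3)**2 = (16*64)**2 = 1024**2 = 1048576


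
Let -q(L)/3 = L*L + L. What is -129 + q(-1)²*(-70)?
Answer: -129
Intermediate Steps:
q(L) = -3*L - 3*L² (q(L) = -3*(L*L + L) = -3*(L² + L) = -3*(L + L²) = -3*L - 3*L²)
-129 + q(-1)²*(-70) = -129 + (-3*(-1)*(1 - 1))²*(-70) = -129 + (-3*(-1)*0)²*(-70) = -129 + 0²*(-70) = -129 + 0*(-70) = -129 + 0 = -129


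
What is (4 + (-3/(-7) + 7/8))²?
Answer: 88209/3136 ≈ 28.128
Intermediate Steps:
(4 + (-3/(-7) + 7/8))² = (4 + (-3*(-⅐) + 7*(⅛)))² = (4 + (3/7 + 7/8))² = (4 + 73/56)² = (297/56)² = 88209/3136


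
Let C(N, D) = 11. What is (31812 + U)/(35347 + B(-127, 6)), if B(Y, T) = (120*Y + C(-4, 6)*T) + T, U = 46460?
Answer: 78272/20179 ≈ 3.8789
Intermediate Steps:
B(Y, T) = 12*T + 120*Y (B(Y, T) = (120*Y + 11*T) + T = (11*T + 120*Y) + T = 12*T + 120*Y)
(31812 + U)/(35347 + B(-127, 6)) = (31812 + 46460)/(35347 + (12*6 + 120*(-127))) = 78272/(35347 + (72 - 15240)) = 78272/(35347 - 15168) = 78272/20179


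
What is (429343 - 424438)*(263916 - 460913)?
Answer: -966270285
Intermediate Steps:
(429343 - 424438)*(263916 - 460913) = 4905*(-196997) = -966270285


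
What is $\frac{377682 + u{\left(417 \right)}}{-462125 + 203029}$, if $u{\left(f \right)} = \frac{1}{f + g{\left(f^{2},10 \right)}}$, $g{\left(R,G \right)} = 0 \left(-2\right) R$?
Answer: $- \frac{157493395}{108043032} \approx -1.4577$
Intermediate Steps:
$g{\left(R,G \right)} = 0$ ($g{\left(R,G \right)} = 0 R = 0$)
$u{\left(f \right)} = \frac{1}{f}$ ($u{\left(f \right)} = \frac{1}{f + 0} = \frac{1}{f}$)
$\frac{377682 + u{\left(417 \right)}}{-462125 + 203029} = \frac{377682 + \frac{1}{417}}{-462125 + 203029} = \frac{377682 + \frac{1}{417}}{-259096} = \frac{157493395}{417} \left(- \frac{1}{259096}\right) = - \frac{157493395}{108043032}$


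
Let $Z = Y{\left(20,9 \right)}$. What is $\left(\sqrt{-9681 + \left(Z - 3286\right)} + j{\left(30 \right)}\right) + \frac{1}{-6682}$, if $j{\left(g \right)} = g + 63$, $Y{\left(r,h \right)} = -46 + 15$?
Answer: $\frac{621425}{6682} + i \sqrt{12998} \approx 93.0 + 114.01 i$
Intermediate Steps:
$Y{\left(r,h \right)} = -31$
$Z = -31$
$j{\left(g \right)} = 63 + g$
$\left(\sqrt{-9681 + \left(Z - 3286\right)} + j{\left(30 \right)}\right) + \frac{1}{-6682} = \left(\sqrt{-9681 - 3317} + \left(63 + 30\right)\right) + \frac{1}{-6682} = \left(\sqrt{-9681 - 3317} + 93\right) - \frac{1}{6682} = \left(\sqrt{-12998} + 93\right) - \frac{1}{6682} = \left(i \sqrt{12998} + 93\right) - \frac{1}{6682} = \left(93 + i \sqrt{12998}\right) - \frac{1}{6682} = \frac{621425}{6682} + i \sqrt{12998}$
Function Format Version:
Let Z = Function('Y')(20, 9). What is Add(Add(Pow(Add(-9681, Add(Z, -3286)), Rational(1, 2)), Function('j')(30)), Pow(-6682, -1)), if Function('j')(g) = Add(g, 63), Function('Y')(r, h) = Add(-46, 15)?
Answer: Add(Rational(621425, 6682), Mul(I, Pow(12998, Rational(1, 2)))) ≈ Add(93.000, Mul(114.01, I))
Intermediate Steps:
Function('Y')(r, h) = -31
Z = -31
Function('j')(g) = Add(63, g)
Add(Add(Pow(Add(-9681, Add(Z, -3286)), Rational(1, 2)), Function('j')(30)), Pow(-6682, -1)) = Add(Add(Pow(Add(-9681, Add(-31, -3286)), Rational(1, 2)), Add(63, 30)), Pow(-6682, -1)) = Add(Add(Pow(Add(-9681, -3317), Rational(1, 2)), 93), Rational(-1, 6682)) = Add(Add(Pow(-12998, Rational(1, 2)), 93), Rational(-1, 6682)) = Add(Add(Mul(I, Pow(12998, Rational(1, 2))), 93), Rational(-1, 6682)) = Add(Add(93, Mul(I, Pow(12998, Rational(1, 2)))), Rational(-1, 6682)) = Add(Rational(621425, 6682), Mul(I, Pow(12998, Rational(1, 2))))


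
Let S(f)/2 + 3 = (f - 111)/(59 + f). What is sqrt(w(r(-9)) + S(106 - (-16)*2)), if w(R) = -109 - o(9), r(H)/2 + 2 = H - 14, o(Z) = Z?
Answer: I*sqrt(4801678)/197 ≈ 11.123*I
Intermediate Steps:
S(f) = -6 + 2*(-111 + f)/(59 + f) (S(f) = -6 + 2*((f - 111)/(59 + f)) = -6 + 2*((-111 + f)/(59 + f)) = -6 + 2*(-111 + f)/(59 + f))
r(H) = -32 + 2*H (r(H) = -4 + 2*(H - 14) = -4 + 2*(-14 + H) = -4 + (-28 + 2*H) = -32 + 2*H)
w(R) = -118 (w(R) = -109 - 1*9 = -109 - 9 = -118)
sqrt(w(r(-9)) + S(106 - (-16)*2)) = sqrt(-118 + 4*(-144 - (106 - (-16)*2))/(59 + (106 - (-16)*2))) = sqrt(-118 + 4*(-144 - (106 - 1*(-32)))/(59 + (106 - 1*(-32)))) = sqrt(-118 + 4*(-144 - (106 + 32))/(59 + (106 + 32))) = sqrt(-118 + 4*(-144 - 1*138)/(59 + 138)) = sqrt(-118 + 4*(-144 - 138)/197) = sqrt(-118 + 4*(1/197)*(-282)) = sqrt(-118 - 1128/197) = sqrt(-24374/197) = I*sqrt(4801678)/197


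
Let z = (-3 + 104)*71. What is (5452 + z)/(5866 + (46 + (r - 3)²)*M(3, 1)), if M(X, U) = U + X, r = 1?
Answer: 12623/6066 ≈ 2.0809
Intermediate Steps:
z = 7171 (z = 101*71 = 7171)
(5452 + z)/(5866 + (46 + (r - 3)²)*M(3, 1)) = (5452 + 7171)/(5866 + (46 + (1 - 3)²)*(1 + 3)) = 12623/(5866 + (46 + (-2)²)*4) = 12623/(5866 + (46 + 4)*4) = 12623/(5866 + 50*4) = 12623/(5866 + 200) = 12623/6066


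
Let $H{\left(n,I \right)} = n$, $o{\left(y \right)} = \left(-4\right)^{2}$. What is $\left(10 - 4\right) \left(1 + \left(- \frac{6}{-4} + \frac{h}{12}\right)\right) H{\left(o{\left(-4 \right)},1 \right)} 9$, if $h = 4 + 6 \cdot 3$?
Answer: $3744$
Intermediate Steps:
$o{\left(y \right)} = 16$
$h = 22$ ($h = 4 + 18 = 22$)
$\left(10 - 4\right) \left(1 + \left(- \frac{6}{-4} + \frac{h}{12}\right)\right) H{\left(o{\left(-4 \right)},1 \right)} 9 = \left(10 - 4\right) \left(1 + \left(- \frac{6}{-4} + \frac{22}{12}\right)\right) 16 \cdot 9 = 6 \left(1 + \left(\left(-6\right) \left(- \frac{1}{4}\right) + 22 \cdot \frac{1}{12}\right)\right) 16 \cdot 9 = 6 \left(1 + \left(\frac{3}{2} + \frac{11}{6}\right)\right) 16 \cdot 9 = 6 \left(1 + \frac{10}{3}\right) 16 \cdot 9 = 6 \cdot \frac{13}{3} \cdot 16 \cdot 9 = 26 \cdot 16 \cdot 9 = 416 \cdot 9 = 3744$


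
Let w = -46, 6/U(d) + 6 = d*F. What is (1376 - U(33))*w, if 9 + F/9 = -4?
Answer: -81588636/1289 ≈ -63296.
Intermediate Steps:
F = -117 (F = -81 + 9*(-4) = -81 - 36 = -117)
U(d) = 6/(-6 - 117*d) (U(d) = 6/(-6 + d*(-117)) = 6/(-6 - 117*d))
(1376 - U(33))*w = (1376 - (-2)/(2 + 39*33))*(-46) = (1376 - (-2)/(2 + 1287))*(-46) = (1376 - (-2)/1289)*(-46) = (1376 - 1*(-2/1289))*(-46) = (1376 + 2/1289)*(-46) = (1773666/1289)*(-46) = -81588636/1289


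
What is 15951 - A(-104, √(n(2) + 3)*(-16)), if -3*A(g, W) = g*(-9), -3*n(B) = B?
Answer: 16263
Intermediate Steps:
n(B) = -B/3
A(g, W) = 3*g (A(g, W) = -g*(-9)/3 = -(-3)*g = 3*g)
15951 - A(-104, √(n(2) + 3)*(-16)) = 15951 - 3*(-104) = 15951 - 1*(-312) = 15951 + 312 = 16263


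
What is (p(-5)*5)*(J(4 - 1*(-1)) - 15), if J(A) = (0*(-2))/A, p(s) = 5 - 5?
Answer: 0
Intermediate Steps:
p(s) = 0
J(A) = 0 (J(A) = 0/A = 0)
(p(-5)*5)*(J(4 - 1*(-1)) - 15) = (0*5)*(0 - 15) = 0*(-15) = 0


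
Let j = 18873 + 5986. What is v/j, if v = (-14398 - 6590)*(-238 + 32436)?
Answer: -675771624/24859 ≈ -27184.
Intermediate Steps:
j = 24859
v = -675771624 (v = -20988*32198 = -675771624)
v/j = -675771624/24859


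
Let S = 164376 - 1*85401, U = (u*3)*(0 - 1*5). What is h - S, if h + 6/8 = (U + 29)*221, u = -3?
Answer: -250487/4 ≈ -62622.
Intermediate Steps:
U = 45 (U = (-3*3)*(0 - 1*5) = -9*(0 - 5) = -9*(-5) = 45)
S = 78975 (S = 164376 - 85401 = 78975)
h = 65413/4 (h = -3/4 + (45 + 29)*221 = -3/4 + 74*221 = -3/4 + 16354 = 65413/4 ≈ 16353.)
h - S = 65413/4 - 1*78975 = 65413/4 - 78975 = -250487/4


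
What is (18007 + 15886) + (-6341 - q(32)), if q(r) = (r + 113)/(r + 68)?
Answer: 551011/20 ≈ 27551.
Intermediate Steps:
q(r) = (113 + r)/(68 + r)
(18007 + 15886) + (-6341 - q(32)) = (18007 + 15886) + (-6341 - (113 + 32)/(68 + 32)) = 33893 + (-6341 - 145/100) = 33893 + (-6341 - 1*29/20) = 33893 + (-6341 - 29/20) = 33893 - 126849/20 = 551011/20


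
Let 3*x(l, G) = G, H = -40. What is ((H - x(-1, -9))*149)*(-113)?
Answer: 622969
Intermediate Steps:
x(l, G) = G/3
((H - x(-1, -9))*149)*(-113) = ((-40 - (-9)/3)*149)*(-113) = ((-40 - 1*(-3))*149)*(-113) = ((-40 + 3)*149)*(-113) = -37*149*(-113) = -5513*(-113) = 622969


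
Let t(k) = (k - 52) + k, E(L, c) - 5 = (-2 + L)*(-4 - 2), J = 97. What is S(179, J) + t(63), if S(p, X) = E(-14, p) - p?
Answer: -4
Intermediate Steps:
E(L, c) = 17 - 6*L (E(L, c) = 5 + (-2 + L)*(-4 - 2) = 5 + (-2 + L)*(-6) = 5 + (12 - 6*L) = 17 - 6*L)
S(p, X) = 101 - p (S(p, X) = (17 - 6*(-14)) - p = (17 + 84) - p = 101 - p)
t(k) = -52 + 2*k (t(k) = (-52 + k) + k = -52 + 2*k)
S(179, J) + t(63) = (101 - 1*179) + (-52 + 2*63) = (101 - 179) + (-52 + 126) = -78 + 74 = -4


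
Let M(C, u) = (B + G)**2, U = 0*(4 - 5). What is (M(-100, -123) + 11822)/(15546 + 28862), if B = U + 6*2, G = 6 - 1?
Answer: 12111/44408 ≈ 0.27272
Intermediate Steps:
U = 0 (U = 0*(-1) = 0)
G = 5
B = 12 (B = 0 + 6*2 = 0 + 12 = 12)
M(C, u) = 289 (M(C, u) = (12 + 5)**2 = 17**2 = 289)
(M(-100, -123) + 11822)/(15546 + 28862) = (289 + 11822)/(15546 + 28862) = 12111/44408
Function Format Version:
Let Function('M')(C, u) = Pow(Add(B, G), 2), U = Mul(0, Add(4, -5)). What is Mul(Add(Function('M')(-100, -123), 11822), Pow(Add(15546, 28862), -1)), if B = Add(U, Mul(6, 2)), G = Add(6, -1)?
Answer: Rational(12111, 44408) ≈ 0.27272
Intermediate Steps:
U = 0 (U = Mul(0, -1) = 0)
G = 5
B = 12 (B = Add(0, Mul(6, 2)) = Add(0, 12) = 12)
Function('M')(C, u) = 289 (Function('M')(C, u) = Pow(Add(12, 5), 2) = Pow(17, 2) = 289)
Mul(Add(Function('M')(-100, -123), 11822), Pow(Add(15546, 28862), -1)) = Mul(Add(289, 11822), Pow(Add(15546, 28862), -1)) = Mul(12111, Pow(44408, -1)) = Mul(12111, Rational(1, 44408)) = Rational(12111, 44408)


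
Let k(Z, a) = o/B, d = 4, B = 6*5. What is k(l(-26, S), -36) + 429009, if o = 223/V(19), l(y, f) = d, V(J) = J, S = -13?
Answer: 244535353/570 ≈ 4.2901e+5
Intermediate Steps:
B = 30
l(y, f) = 4
o = 223/19 ≈ 11.737
k(Z, a) = 223/570 (k(Z, a) = (223/19)/30 = (223/19)*(1/30) = 223/570)
k(l(-26, S), -36) + 429009 = 223/570 + 429009 = 244535353/570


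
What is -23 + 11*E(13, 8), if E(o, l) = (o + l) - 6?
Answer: 142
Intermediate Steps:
E(o, l) = -6 + l + o (E(o, l) = (l + o) - 6 = -6 + l + o)
-23 + 11*E(13, 8) = -23 + 11*(-6 + 8 + 13) = -23 + 11*15 = -23 + 165 = 142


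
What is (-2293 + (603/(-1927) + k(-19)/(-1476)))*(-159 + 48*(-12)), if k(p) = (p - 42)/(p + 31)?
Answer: 467728907345/277488 ≈ 1.6856e+6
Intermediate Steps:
k(p) = (-42 + p)/(31 + p)
(-2293 + (603/(-1927) + k(-19)/(-1476)))*(-159 + 48*(-12)) = (-2293 + (603/(-1927) + ((-42 - 19)/(31 - 19))/(-1476)))*(-159 + 48*(-12)) = (-2293 + (603*(-1/1927) + (-61/12)*(-1/1476)))*(-159 - 576) = (-2293 + (-603/1927 + ((1/12)*(-61))*(-1/1476)))*(-735) = (-2293 + (-603/1927 - 61/12*(-1/1476)))*(-735) = (-2293 + (-603/1927 + 61/17712))*(-735) = (-2293 - 257629/832464)*(-735) = -1909097581/832464*(-735) = 467728907345/277488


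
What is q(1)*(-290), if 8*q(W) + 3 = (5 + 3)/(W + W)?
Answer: -145/4 ≈ -36.250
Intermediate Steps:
q(W) = -3/8 + 1/(2*W) (q(W) = -3/8 + ((5 + 3)/(W + W))/8 = -3/8 + (8/((2*W)))/8 = -3/8 + (8*(1/(2*W)))/8 = -3/8 + (4/W)/8 = -3/8 + 1/(2*W))
q(1)*(-290) = ((⅛)*(4 - 3*1)/1)*(-290) = ((⅛)*1*(4 - 3))*(-290) = ((⅛)*1*1)*(-290) = (⅛)*(-290) = -145/4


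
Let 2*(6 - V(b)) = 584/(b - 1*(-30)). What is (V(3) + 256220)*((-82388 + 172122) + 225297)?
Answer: 2663639400146/33 ≈ 8.0716e+10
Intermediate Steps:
V(b) = 6 - 292/(30 + b) (V(b) = 6 - 292/(b - 1*(-30)) = 6 - 292/(b + 30) = 6 - 292/(30 + b))
(V(3) + 256220)*((-82388 + 172122) + 225297) = (2*(-56 + 3*3)/(30 + 3) + 256220)*((-82388 + 172122) + 225297) = (2*(-56 + 9)/33 + 256220)*(89734 + 225297) = (2*(1/33)*(-47) + 256220)*315031 = (-94/33 + 256220)*315031 = (8455166/33)*315031 = 2663639400146/33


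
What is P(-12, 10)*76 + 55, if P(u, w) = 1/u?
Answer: 146/3 ≈ 48.667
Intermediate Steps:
P(-12, 10)*76 + 55 = 76/(-12) + 55 = -1/12*76 + 55 = -19/3 + 55 = 146/3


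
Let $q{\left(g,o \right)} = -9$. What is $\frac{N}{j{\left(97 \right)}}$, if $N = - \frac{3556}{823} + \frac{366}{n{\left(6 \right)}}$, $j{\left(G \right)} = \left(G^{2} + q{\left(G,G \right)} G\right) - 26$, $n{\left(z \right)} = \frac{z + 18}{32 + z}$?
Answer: $\frac{189349}{2801492} \approx 0.067589$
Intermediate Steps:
$n{\left(z \right)} = \frac{18 + z}{32 + z}$
$j{\left(G \right)} = -26 + G^{2} - 9 G$ ($j{\left(G \right)} = \left(G^{2} - 9 G\right) - 26 = -26 + G^{2} - 9 G$)
$N = \frac{946745}{1646}$ ($N = - \frac{3556}{823} + \frac{366}{\frac{1}{32 + 6} \left(18 + 6\right)} = \left(-3556\right) \frac{1}{823} + \frac{366}{\frac{1}{38} \cdot 24} = - \frac{3556}{823} + \frac{366}{\frac{1}{38} \cdot 24} = - \frac{3556}{823} + \frac{366}{\frac{12}{19}} = - \frac{3556}{823} + 366 \cdot \frac{19}{12} = - \frac{3556}{823} + \frac{1159}{2} = \frac{946745}{1646} \approx 575.18$)
$\frac{N}{j{\left(97 \right)}} = \frac{946745}{1646 \left(-26 + 97^{2} - 873\right)} = \frac{946745}{1646 \left(-26 + 9409 - 873\right)} = \frac{946745}{1646 \cdot 8510} = \frac{946745}{1646} \cdot \frac{1}{8510} = \frac{189349}{2801492}$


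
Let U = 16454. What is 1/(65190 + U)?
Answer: 1/81644 ≈ 1.2248e-5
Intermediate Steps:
1/(65190 + U) = 1/(65190 + 16454) = 1/81644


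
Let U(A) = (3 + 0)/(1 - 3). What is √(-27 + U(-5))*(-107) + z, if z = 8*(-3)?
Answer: -24 - 107*I*√114/2 ≈ -24.0 - 571.22*I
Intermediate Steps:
U(A) = -3/2 (U(A) = 3/(-2) = 3*(-½) = -3/2)
z = -24
√(-27 + U(-5))*(-107) + z = √(-27 - 3/2)*(-107) - 24 = √(-57/2)*(-107) - 24 = (I*√114/2)*(-107) - 24 = -107*I*√114/2 - 24 = -24 - 107*I*√114/2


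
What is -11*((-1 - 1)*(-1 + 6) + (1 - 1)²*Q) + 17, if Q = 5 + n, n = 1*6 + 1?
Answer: 127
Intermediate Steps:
n = 7 (n = 6 + 1 = 7)
Q = 12 (Q = 5 + 7 = 12)
-11*((-1 - 1)*(-1 + 6) + (1 - 1)²*Q) + 17 = -11*((-1 - 1)*(-1 + 6) + (1 - 1)²*12) + 17 = -11*(-2*5 + 0²*12) + 17 = -11*(-10 + 0*12) + 17 = -11*(-10 + 0) + 17 = -11*(-10) + 17 = 110 + 17 = 127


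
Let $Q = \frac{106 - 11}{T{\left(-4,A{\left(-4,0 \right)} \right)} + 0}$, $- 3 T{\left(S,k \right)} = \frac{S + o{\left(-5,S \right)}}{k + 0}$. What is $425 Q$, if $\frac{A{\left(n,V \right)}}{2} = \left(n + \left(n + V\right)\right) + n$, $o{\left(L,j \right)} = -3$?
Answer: $- \frac{2907000}{7} \approx -4.1529 \cdot 10^{5}$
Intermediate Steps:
$A{\left(n,V \right)} = 2 V + 6 n$ ($A{\left(n,V \right)} = 2 \left(\left(n + \left(n + V\right)\right) + n\right) = 2 \left(\left(n + \left(V + n\right)\right) + n\right) = 2 \left(\left(V + 2 n\right) + n\right) = 2 \left(V + 3 n\right) = 2 V + 6 n$)
$T{\left(S,k \right)} = - \frac{-3 + S}{3 k}$ ($T{\left(S,k \right)} = - \frac{\left(S - 3\right) \frac{1}{k + 0}}{3} = - \frac{\left(-3 + S\right) \frac{1}{k}}{3} = - \frac{\frac{1}{k} \left(-3 + S\right)}{3} = - \frac{-3 + S}{3 k}$)
$Q = - \frac{6840}{7}$ ($Q = \frac{106 - 11}{\frac{3 - -4}{3 \left(2 \cdot 0 + 6 \left(-4\right)\right)} + 0} = \frac{95}{\frac{3 + 4}{3 \left(0 - 24\right)} + 0} = \frac{95}{\frac{1}{3} \frac{1}{-24} \cdot 7 + 0} = \frac{95}{\frac{1}{3} \left(- \frac{1}{24}\right) 7 + 0} = \frac{95}{- \frac{7}{72} + 0} = \frac{95}{- \frac{7}{72}} = 95 \left(- \frac{72}{7}\right) = - \frac{6840}{7} \approx -977.14$)
$425 Q = 425 \left(- \frac{6840}{7}\right) = - \frac{2907000}{7}$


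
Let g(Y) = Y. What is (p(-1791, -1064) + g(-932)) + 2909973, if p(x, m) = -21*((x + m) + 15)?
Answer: 2968681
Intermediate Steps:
p(x, m) = -315 - 21*m - 21*x (p(x, m) = -21*((m + x) + 15) = -21*(15 + m + x) = -315 - 21*m - 21*x)
(p(-1791, -1064) + g(-932)) + 2909973 = ((-315 - 21*(-1064) - 21*(-1791)) - 932) + 2909973 = ((-315 + 22344 + 37611) - 932) + 2909973 = (59640 - 932) + 2909973 = 58708 + 2909973 = 2968681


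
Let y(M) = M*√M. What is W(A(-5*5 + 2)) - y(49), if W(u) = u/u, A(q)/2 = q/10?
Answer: -342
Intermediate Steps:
A(q) = q/5 (A(q) = 2*(q/10) = q/5)
W(u) = 1
y(M) = M^(3/2)
W(A(-5*5 + 2)) - y(49) = 1 - 49^(3/2) = 1 - 1*343 = 1 - 343 = -342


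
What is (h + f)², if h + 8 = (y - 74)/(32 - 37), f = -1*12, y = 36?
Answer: 3844/25 ≈ 153.76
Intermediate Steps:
f = -12
h = -⅖ (h = -8 + (36 - 74)/(32 - 37) = -8 - 38/(-5) = -8 - 38*(-⅕) = -8 + 38/5 = -⅖ ≈ -0.40000)
(h + f)² = (-⅖ - 12)² = (-62/5)² = 3844/25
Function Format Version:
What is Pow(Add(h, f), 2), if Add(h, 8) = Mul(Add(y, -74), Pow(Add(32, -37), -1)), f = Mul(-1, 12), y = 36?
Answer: Rational(3844, 25) ≈ 153.76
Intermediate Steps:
f = -12
h = Rational(-2, 5) (h = Add(-8, Mul(Add(36, -74), Pow(Add(32, -37), -1))) = Add(-8, Mul(-38, Pow(-5, -1))) = Add(-8, Mul(-38, Rational(-1, 5))) = Add(-8, Rational(38, 5)) = Rational(-2, 5) ≈ -0.40000)
Pow(Add(h, f), 2) = Pow(Add(Rational(-2, 5), -12), 2) = Pow(Rational(-62, 5), 2) = Rational(3844, 25)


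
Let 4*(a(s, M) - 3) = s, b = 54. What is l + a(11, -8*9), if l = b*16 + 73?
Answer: 3771/4 ≈ 942.75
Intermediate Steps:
a(s, M) = 3 + s/4
l = 937 (l = 54*16 + 73 = 864 + 73 = 937)
l + a(11, -8*9) = 937 + (3 + (¼)*11) = 937 + (3 + 11/4) = 937 + 23/4 = 3771/4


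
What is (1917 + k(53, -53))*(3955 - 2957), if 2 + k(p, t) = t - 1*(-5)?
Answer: 1863266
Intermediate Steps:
k(p, t) = 3 + t (k(p, t) = -2 + (t - 1*(-5)) = -2 + (t + 5) = -2 + (5 + t) = 3 + t)
(1917 + k(53, -53))*(3955 - 2957) = (1917 + (3 - 53))*(3955 - 2957) = (1917 - 50)*998 = 1867*998 = 1863266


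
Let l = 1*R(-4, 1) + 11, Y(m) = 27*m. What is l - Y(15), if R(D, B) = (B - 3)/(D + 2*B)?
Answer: -393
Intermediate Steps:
R(D, B) = (-3 + B)/(D + 2*B)
l = 12 (l = 1*((-3 + 1)/(-4 + 2*1)) + 11 = 1*(-2/(-4 + 2)) + 11 = 1*(-2/(-2)) + 11 = 1*(-½*(-2)) + 11 = 1*1 + 11 = 1 + 11 = 12)
l - Y(15) = 12 - 27*15 = 12 - 1*405 = 12 - 405 = -393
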